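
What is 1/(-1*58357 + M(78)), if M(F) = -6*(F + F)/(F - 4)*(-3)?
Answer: -37/2157805 ≈ -1.7147e-5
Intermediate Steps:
M(F) = 36*F/(-4 + F) (M(F) = -6*2*F/(-4 + F)*(-3) = -12*F/(-4 + F)*(-3) = 36*F/(-4 + F))
1/(-1*58357 + M(78)) = 1/(-1*58357 + 36*78/(-4 + 78)) = 1/(-58357 + 36*78/74) = 1/(-58357 + 36*78*(1/74)) = 1/(-58357 + 1404/37) = 1/(-2157805/37) = -37/2157805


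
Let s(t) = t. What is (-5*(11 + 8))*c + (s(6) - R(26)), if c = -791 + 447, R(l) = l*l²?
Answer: 15110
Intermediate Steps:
R(l) = l³
c = -344
(-5*(11 + 8))*c + (s(6) - R(26)) = -5*(11 + 8)*(-344) + (6 - 1*26³) = -5*19*(-344) + (6 - 1*17576) = -95*(-344) + (6 - 17576) = 32680 - 17570 = 15110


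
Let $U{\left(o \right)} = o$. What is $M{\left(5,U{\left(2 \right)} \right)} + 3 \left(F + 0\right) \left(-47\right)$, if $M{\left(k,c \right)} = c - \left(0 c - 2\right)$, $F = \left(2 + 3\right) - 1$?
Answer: $-560$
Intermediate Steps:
$F = 4$ ($F = 5 - 1 = 4$)
$M{\left(k,c \right)} = 2 + c$ ($M{\left(k,c \right)} = c - \left(0 - 2\right) = c - -2 = c + 2 = 2 + c$)
$M{\left(5,U{\left(2 \right)} \right)} + 3 \left(F + 0\right) \left(-47\right) = \left(2 + 2\right) + 3 \left(4 + 0\right) \left(-47\right) = 4 + 3 \cdot 4 \left(-47\right) = 4 + 12 \left(-47\right) = 4 - 564 = -560$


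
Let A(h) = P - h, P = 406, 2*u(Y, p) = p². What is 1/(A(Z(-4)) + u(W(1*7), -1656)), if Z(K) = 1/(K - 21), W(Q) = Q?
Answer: 25/34289351 ≈ 7.2909e-7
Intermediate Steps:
u(Y, p) = p²/2
Z(K) = 1/(-21 + K)
A(h) = 406 - h
1/(A(Z(-4)) + u(W(1*7), -1656)) = 1/((406 - 1/(-21 - 4)) + (½)*(-1656)²) = 1/((406 - 1/(-25)) + (½)*2742336) = 1/((406 - 1*(-1/25)) + 1371168) = 1/((406 + 1/25) + 1371168) = 1/(10151/25 + 1371168) = 1/(34289351/25) = 25/34289351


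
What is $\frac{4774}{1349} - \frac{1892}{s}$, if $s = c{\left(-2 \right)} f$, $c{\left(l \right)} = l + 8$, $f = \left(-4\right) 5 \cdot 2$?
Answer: $\frac{924517}{80940} \approx 11.422$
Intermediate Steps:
$f = -40$ ($f = \left(-20\right) 2 = -40$)
$c{\left(l \right)} = 8 + l$
$s = -240$ ($s = \left(8 - 2\right) \left(-40\right) = 6 \left(-40\right) = -240$)
$\frac{4774}{1349} - \frac{1892}{s} = \frac{4774}{1349} - \frac{1892}{-240} = 4774 \cdot \frac{1}{1349} - - \frac{473}{60} = \frac{4774}{1349} + \frac{473}{60} = \frac{924517}{80940}$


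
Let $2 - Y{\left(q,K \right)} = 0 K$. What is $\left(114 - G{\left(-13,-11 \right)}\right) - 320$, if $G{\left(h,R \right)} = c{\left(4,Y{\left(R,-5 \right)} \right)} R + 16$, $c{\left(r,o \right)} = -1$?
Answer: $-233$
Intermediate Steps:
$Y{\left(q,K \right)} = 2$ ($Y{\left(q,K \right)} = 2 - 0 K = 2 - 0 = 2 + 0 = 2$)
$G{\left(h,R \right)} = 16 - R$ ($G{\left(h,R \right)} = - R + 16 = 16 - R$)
$\left(114 - G{\left(-13,-11 \right)}\right) - 320 = \left(114 - \left(16 - -11\right)\right) - 320 = \left(114 - \left(16 + 11\right)\right) - 320 = \left(114 - 27\right) - 320 = 87 - 320 = -233$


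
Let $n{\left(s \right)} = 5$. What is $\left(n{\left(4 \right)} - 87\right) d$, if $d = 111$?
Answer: $-9102$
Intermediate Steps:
$\left(n{\left(4 \right)} - 87\right) d = \left(5 - 87\right) 111 = \left(-82\right) 111 = -9102$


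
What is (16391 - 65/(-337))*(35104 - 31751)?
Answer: 18521408696/337 ≈ 5.4960e+7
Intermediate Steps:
(16391 - 65/(-337))*(35104 - 31751) = (16391 - 65*(-1/337))*3353 = (16391 + 65/337)*3353 = (5523832/337)*3353 = 18521408696/337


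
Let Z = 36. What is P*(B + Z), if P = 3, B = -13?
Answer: 69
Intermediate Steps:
P*(B + Z) = 3*(-13 + 36) = 3*23 = 69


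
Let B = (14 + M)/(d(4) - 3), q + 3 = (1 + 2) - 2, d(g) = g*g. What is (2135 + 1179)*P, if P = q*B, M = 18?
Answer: -212096/13 ≈ -16315.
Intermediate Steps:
d(g) = g²
q = -2 (q = -3 + ((1 + 2) - 2) = -3 + (3 - 2) = -3 + 1 = -2)
B = 32/13 (B = (14 + 18)/(4² - 3) = 32/(16 - 3) = 32/13 ≈ 2.4615)
P = -64/13 (P = -2*32/13 = -64/13 ≈ -4.9231)
(2135 + 1179)*P = (2135 + 1179)*(-64/13) = 3314*(-64/13) = -212096/13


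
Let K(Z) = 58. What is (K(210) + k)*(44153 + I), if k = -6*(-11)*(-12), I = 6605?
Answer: -37256372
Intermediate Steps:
k = -792 (k = 66*(-12) = -792)
(K(210) + k)*(44153 + I) = (58 - 792)*(44153 + 6605) = -734*50758 = -37256372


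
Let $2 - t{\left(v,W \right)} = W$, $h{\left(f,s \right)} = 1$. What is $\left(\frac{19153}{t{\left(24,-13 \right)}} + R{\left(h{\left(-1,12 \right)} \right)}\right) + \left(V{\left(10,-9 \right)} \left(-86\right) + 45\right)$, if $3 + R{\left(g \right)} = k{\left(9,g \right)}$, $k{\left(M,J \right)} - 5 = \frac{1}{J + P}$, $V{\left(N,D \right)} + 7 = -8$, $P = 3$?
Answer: $\frac{156847}{60} \approx 2614.1$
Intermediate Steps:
$V{\left(N,D \right)} = -15$ ($V{\left(N,D \right)} = -7 - 8 = -15$)
$k{\left(M,J \right)} = 5 + \frac{1}{3 + J}$ ($k{\left(M,J \right)} = 5 + \frac{1}{J + 3} = 5 + \frac{1}{3 + J}$)
$R{\left(g \right)} = -3 + \frac{16 + 5 g}{3 + g}$
$t{\left(v,W \right)} = 2 - W$
$\left(\frac{19153}{t{\left(24,-13 \right)}} + R{\left(h{\left(-1,12 \right)} \right)}\right) + \left(V{\left(10,-9 \right)} \left(-86\right) + 45\right) = \left(\frac{19153}{2 - -13} + \frac{7 + 2 \cdot 1}{3 + 1}\right) + \left(\left(-15\right) \left(-86\right) + 45\right) = \left(\frac{19153}{2 + 13} + \frac{7 + 2}{4}\right) + \left(1290 + 45\right) = \left(\frac{19153}{15} + \frac{1}{4} \cdot 9\right) + 1335 = \left(19153 \cdot \frac{1}{15} + \frac{9}{4}\right) + 1335 = \left(\frac{19153}{15} + \frac{9}{4}\right) + 1335 = \frac{76747}{60} + 1335 = \frac{156847}{60}$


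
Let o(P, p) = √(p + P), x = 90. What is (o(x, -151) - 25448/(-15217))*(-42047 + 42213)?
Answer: 4224368/15217 + 166*I*√61 ≈ 277.61 + 1296.5*I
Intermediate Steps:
o(P, p) = √(P + p)
(o(x, -151) - 25448/(-15217))*(-42047 + 42213) = (√(90 - 151) - 25448/(-15217))*(-42047 + 42213) = (√(-61) - 25448*(-1/15217))*166 = (I*√61 + 25448/15217)*166 = (25448/15217 + I*√61)*166 = 4224368/15217 + 166*I*√61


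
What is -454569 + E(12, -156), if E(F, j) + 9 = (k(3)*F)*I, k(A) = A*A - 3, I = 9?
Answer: -453930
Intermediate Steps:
k(A) = -3 + A² (k(A) = A² - 3 = -3 + A²)
E(F, j) = -9 + 54*F (E(F, j) = -9 + ((-3 + 3²)*F)*9 = -9 + ((-3 + 9)*F)*9 = -9 + (6*F)*9 = -9 + 54*F)
-454569 + E(12, -156) = -454569 + (-9 + 54*12) = -454569 + (-9 + 648) = -454569 + 639 = -453930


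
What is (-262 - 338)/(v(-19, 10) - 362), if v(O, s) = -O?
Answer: 600/343 ≈ 1.7493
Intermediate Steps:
(-262 - 338)/(v(-19, 10) - 362) = (-262 - 338)/(-1*(-19) - 362) = -600/(19 - 362) = -600/(-343) = -600*(-1/343) = 600/343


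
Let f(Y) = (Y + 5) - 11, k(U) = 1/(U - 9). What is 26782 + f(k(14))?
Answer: 133881/5 ≈ 26776.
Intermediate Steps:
k(U) = 1/(-9 + U)
f(Y) = -6 + Y (f(Y) = (5 + Y) - 11 = -6 + Y)
26782 + f(k(14)) = 26782 + (-6 + 1/(-9 + 14)) = 26782 + (-6 + 1/5) = 26782 + (-6 + ⅕) = 26782 - 29/5 = 133881/5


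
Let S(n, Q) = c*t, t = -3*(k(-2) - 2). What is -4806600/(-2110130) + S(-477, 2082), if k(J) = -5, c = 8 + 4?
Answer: 53655936/211013 ≈ 254.28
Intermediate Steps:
c = 12
t = 21 (t = -3*(-5 - 2) = -3*(-7) = 21)
S(n, Q) = 252 (S(n, Q) = 12*21 = 252)
-4806600/(-2110130) + S(-477, 2082) = -4806600/(-2110130) + 252 = -4806600*(-1/2110130) + 252 = 480660/211013 + 252 = 53655936/211013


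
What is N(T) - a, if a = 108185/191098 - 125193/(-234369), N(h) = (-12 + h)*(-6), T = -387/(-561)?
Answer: 186379155832769/2791750873098 ≈ 66.761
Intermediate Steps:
T = 129/187 (T = -387*(-1/561) = 129/187 ≈ 0.68984)
N(h) = 72 - 6*h
a = 16426447393/14929149054 (a = 108185*(1/191098) - 125193*(-1/234369) = 108185/191098 + 41731/78123 = 16426447393/14929149054 ≈ 1.1003)
N(T) - a = (72 - 6*129/187) - 1*16426447393/14929149054 = (72 - 774/187) - 16426447393/14929149054 = 12690/187 - 16426447393/14929149054 = 186379155832769/2791750873098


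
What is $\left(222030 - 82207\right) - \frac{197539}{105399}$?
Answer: $\frac{14737006838}{105399} \approx 1.3982 \cdot 10^{5}$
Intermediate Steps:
$\left(222030 - 82207\right) - \frac{197539}{105399} = 139823 - \frac{197539}{105399} = \frac{14737006838}{105399}$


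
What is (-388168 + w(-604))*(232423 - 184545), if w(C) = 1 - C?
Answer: -18555741314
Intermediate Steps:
(-388168 + w(-604))*(232423 - 184545) = (-388168 + (1 - 1*(-604)))*(232423 - 184545) = (-388168 + (1 + 604))*47878 = (-388168 + 605)*47878 = -387563*47878 = -18555741314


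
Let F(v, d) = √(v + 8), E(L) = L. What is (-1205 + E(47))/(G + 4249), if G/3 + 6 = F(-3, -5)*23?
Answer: -2449749/8938778 + 39951*√5/8938778 ≈ -0.26406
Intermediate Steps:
F(v, d) = √(8 + v)
G = -18 + 69*√5 (G = -18 + 3*(√(8 - 3)*23) = -18 + 3*(√5*23) = -18 + 3*(23*√5) = -18 + 69*√5 ≈ 136.29)
(-1205 + E(47))/(G + 4249) = (-1205 + 47)/((-18 + 69*√5) + 4249) = -1158/(4231 + 69*√5)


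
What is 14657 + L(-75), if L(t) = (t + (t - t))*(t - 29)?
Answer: 22457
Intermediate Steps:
L(t) = t*(-29 + t) (L(t) = (t + 0)*(-29 + t) = t*(-29 + t))
14657 + L(-75) = 14657 - 75*(-29 - 75) = 14657 - 75*(-104) = 14657 + 7800 = 22457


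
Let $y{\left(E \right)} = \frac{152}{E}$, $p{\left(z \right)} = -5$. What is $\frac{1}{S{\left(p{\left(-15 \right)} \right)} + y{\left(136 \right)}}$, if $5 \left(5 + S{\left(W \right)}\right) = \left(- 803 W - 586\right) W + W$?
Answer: $- \frac{17}{58376} \approx -0.00029122$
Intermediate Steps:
$S{\left(W \right)} = -5 + \frac{W}{5} + \frac{W \left(-586 - 803 W\right)}{5}$ ($S{\left(W \right)} = -5 + \frac{\left(- 803 W - 586\right) W + W}{5} = -5 + \frac{\left(-586 - 803 W\right) W + W}{5} = -5 + \frac{W \left(-586 - 803 W\right) + W}{5} = -5 + \frac{W + W \left(-586 - 803 W\right)}{5} = -5 + \left(\frac{W}{5} + \frac{W \left(-586 - 803 W\right)}{5}\right) = -5 + \frac{W}{5} + \frac{W \left(-586 - 803 W\right)}{5}$)
$\frac{1}{S{\left(p{\left(-15 \right)} \right)} + y{\left(136 \right)}} = \frac{1}{\left(-5 - -585 - \frac{803 \left(-5\right)^{2}}{5}\right) + \frac{152}{136}} = \frac{1}{\left(-5 + 585 - 4015\right) + 152 \cdot \frac{1}{136}} = \frac{1}{\left(-5 + 585 - 4015\right) + \frac{19}{17}} = \frac{1}{-3435 + \frac{19}{17}} = \frac{1}{- \frac{58376}{17}} = - \frac{17}{58376}$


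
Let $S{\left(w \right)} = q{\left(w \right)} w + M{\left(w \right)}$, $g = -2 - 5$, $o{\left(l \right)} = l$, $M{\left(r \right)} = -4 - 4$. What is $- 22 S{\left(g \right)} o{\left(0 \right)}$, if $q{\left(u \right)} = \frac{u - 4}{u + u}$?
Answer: $0$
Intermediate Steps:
$M{\left(r \right)} = -8$
$q{\left(u \right)} = \frac{-4 + u}{2 u}$
$g = -7$
$S{\left(w \right)} = -10 + \frac{w}{2}$ ($S{\left(w \right)} = \frac{-4 + w}{2 w} w - 8 = \left(-2 + \frac{w}{2}\right) - 8 = -10 + \frac{w}{2}$)
$- 22 S{\left(g \right)} o{\left(0 \right)} = - 22 \left(-10 + \frac{1}{2} \left(-7\right)\right) 0 = - 22 \left(-10 - \frac{7}{2}\right) 0 = \left(-22\right) \left(- \frac{27}{2}\right) 0 = 297 \cdot 0 = 0$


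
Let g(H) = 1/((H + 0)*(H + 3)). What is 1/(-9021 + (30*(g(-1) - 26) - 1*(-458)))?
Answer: -1/9358 ≈ -0.00010686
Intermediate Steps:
g(H) = 1/(H*(3 + H))
1/(-9021 + (30*(g(-1) - 26) - 1*(-458))) = 1/(-9021 + (30*(1/((-1)*(3 - 1)) - 26) - 1*(-458))) = 1/(-9021 + (30*(-1/2 - 26) + 458)) = 1/(-9021 + (30*(-1*½ - 26) + 458)) = 1/(-9021 + (30*(-½ - 26) + 458)) = 1/(-9021 + (30*(-53/2) + 458)) = 1/(-9021 + (-795 + 458)) = 1/(-9021 - 337) = 1/(-9358) = -1/9358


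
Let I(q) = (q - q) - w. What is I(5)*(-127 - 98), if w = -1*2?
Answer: -450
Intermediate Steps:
w = -2
I(q) = 2 (I(q) = (q - q) - 1*(-2) = 0 + 2 = 2)
I(5)*(-127 - 98) = 2*(-127 - 98) = 2*(-225) = -450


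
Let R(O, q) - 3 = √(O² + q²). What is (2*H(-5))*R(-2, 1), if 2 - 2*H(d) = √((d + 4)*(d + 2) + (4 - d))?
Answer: 2*(1 - √3)*(3 + √5) ≈ -7.6661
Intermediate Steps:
H(d) = 1 - √(4 - d + (2 + d)*(4 + d))/2 (H(d) = 1 - √((d + 4)*(d + 2) + (4 - d))/2 = 1 - √((4 + d)*(2 + d) + (4 - d))/2 = 1 - √((2 + d)*(4 + d) + (4 - d))/2 = 1 - √(4 - d + (2 + d)*(4 + d))/2)
R(O, q) = 3 + √(O² + q²)
(2*H(-5))*R(-2, 1) = (2*(1 - √(12 + (-5)² + 5*(-5))/2))*(3 + √((-2)² + 1²)) = (2*(1 - √(12 + 25 - 25)/2))*(3 + √(4 + 1)) = (2*(1 - √3))*(3 + √5) = (2 - 2*√3)*(3 + √5)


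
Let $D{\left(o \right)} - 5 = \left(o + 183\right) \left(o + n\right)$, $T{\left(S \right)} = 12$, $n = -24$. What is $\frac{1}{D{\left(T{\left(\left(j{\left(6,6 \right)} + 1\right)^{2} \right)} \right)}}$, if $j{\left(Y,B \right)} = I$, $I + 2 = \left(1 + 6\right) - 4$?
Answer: $- \frac{1}{2335} \approx -0.00042827$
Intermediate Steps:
$I = 1$ ($I = -2 + \left(\left(1 + 6\right) - 4\right) = -2 + \left(7 - 4\right) = -2 + 3 = 1$)
$j{\left(Y,B \right)} = 1$
$D{\left(o \right)} = 5 + \left(-24 + o\right) \left(183 + o\right)$ ($D{\left(o \right)} = 5 + \left(o + 183\right) \left(o - 24\right) = 5 + \left(183 + o\right) \left(-24 + o\right) = 5 + \left(-24 + o\right) \left(183 + o\right)$)
$\frac{1}{D{\left(T{\left(\left(j{\left(6,6 \right)} + 1\right)^{2} \right)} \right)}} = \frac{1}{-4387 + 12^{2} + 159 \cdot 12} = \frac{1}{-4387 + 144 + 1908} = \frac{1}{-2335} = - \frac{1}{2335}$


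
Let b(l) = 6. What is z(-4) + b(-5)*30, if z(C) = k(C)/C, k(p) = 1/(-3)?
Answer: 2161/12 ≈ 180.08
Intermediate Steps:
k(p) = -⅓
z(C) = -1/(3*C)
z(-4) + b(-5)*30 = -⅓/(-4) + 6*30 = -⅓*(-¼) + 180 = 1/12 + 180 = 2161/12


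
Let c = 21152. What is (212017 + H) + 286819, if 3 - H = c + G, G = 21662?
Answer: 456025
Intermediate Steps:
H = -42811 (H = 3 - (21152 + 21662) = 3 - 1*42814 = 3 - 42814 = -42811)
(212017 + H) + 286819 = (212017 - 42811) + 286819 = 169206 + 286819 = 456025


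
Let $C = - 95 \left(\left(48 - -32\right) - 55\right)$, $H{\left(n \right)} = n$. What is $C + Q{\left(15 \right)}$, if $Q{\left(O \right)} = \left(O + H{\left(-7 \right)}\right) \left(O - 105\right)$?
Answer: $-3095$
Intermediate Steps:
$Q{\left(O \right)} = \left(-105 + O\right) \left(-7 + O\right)$ ($Q{\left(O \right)} = \left(O - 7\right) \left(O - 105\right) = \left(-7 + O\right) \left(-105 + O\right) = \left(-105 + O\right) \left(-7 + O\right)$)
$C = -2375$ ($C = - 95 \left(\left(48 + 32\right) - 55\right) = - 95 \left(80 - 55\right) = \left(-95\right) 25 = -2375$)
$C + Q{\left(15 \right)} = -2375 + \left(735 + 15^{2} - 1680\right) = -2375 + \left(735 + 225 - 1680\right) = -2375 - 720 = -3095$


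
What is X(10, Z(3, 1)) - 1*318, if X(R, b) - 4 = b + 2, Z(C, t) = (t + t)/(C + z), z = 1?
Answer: -623/2 ≈ -311.50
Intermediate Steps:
Z(C, t) = 2*t/(1 + C) (Z(C, t) = (t + t)/(C + 1) = (2*t)/(1 + C) = 2*t/(1 + C))
X(R, b) = 6 + b (X(R, b) = 4 + (b + 2) = 4 + (2 + b) = 6 + b)
X(10, Z(3, 1)) - 1*318 = (6 + 2*1/(1 + 3)) - 1*318 = (6 + 2*1/4) - 318 = (6 + 2*1*(¼)) - 318 = (6 + ½) - 318 = 13/2 - 318 = -623/2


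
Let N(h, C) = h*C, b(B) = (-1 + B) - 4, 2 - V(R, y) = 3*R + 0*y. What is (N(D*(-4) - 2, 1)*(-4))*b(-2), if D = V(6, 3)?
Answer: 1736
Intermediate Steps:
V(R, y) = 2 - 3*R (V(R, y) = 2 - (3*R + 0*y) = 2 - (3*R + 0) = 2 - 3*R)
D = -16 (D = 2 - 3*6 = 2 - 18 = -16)
b(B) = -5 + B
N(h, C) = C*h
(N(D*(-4) - 2, 1)*(-4))*b(-2) = ((1*(-16*(-4) - 2))*(-4))*(-5 - 2) = ((1*(64 - 2))*(-4))*(-7) = ((1*62)*(-4))*(-7) = (62*(-4))*(-7) = -248*(-7) = 1736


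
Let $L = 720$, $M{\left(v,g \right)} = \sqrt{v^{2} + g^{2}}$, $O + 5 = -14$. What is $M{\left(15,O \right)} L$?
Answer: $720 \sqrt{586} \approx 17429.0$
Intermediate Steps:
$O = -19$ ($O = -5 - 14 = -19$)
$M{\left(v,g \right)} = \sqrt{g^{2} + v^{2}}$
$M{\left(15,O \right)} L = \sqrt{\left(-19\right)^{2} + 15^{2}} \cdot 720 = \sqrt{361 + 225} \cdot 720 = \sqrt{586} \cdot 720 = 720 \sqrt{586}$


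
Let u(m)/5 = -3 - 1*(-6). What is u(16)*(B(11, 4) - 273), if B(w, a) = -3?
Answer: -4140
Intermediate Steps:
u(m) = 15 (u(m) = 5*(-3 - 1*(-6)) = 5*(-3 + 6) = 5*3 = 15)
u(16)*(B(11, 4) - 273) = 15*(-3 - 273) = 15*(-276) = -4140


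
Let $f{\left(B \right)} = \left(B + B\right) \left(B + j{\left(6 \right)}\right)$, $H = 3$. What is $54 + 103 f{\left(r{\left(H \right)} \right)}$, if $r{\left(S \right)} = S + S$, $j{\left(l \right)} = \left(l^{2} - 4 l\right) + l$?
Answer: $29718$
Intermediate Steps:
$j{\left(l \right)} = l^{2} - 3 l$
$r{\left(S \right)} = 2 S$
$f{\left(B \right)} = 2 B \left(18 + B\right)$ ($f{\left(B \right)} = \left(B + B\right) \left(B + 6 \left(-3 + 6\right)\right) = 2 B \left(B + 6 \cdot 3\right) = 2 B \left(B + 18\right) = 2 B \left(18 + B\right)$)
$54 + 103 f{\left(r{\left(H \right)} \right)} = 54 + 103 \cdot 2 \cdot 2 \cdot 3 \left(18 + 2 \cdot 3\right) = 54 + 103 \cdot 2 \cdot 6 \left(18 + 6\right) = 54 + 103 \cdot 2 \cdot 6 \cdot 24 = 54 + 103 \cdot 288 = 54 + 29664 = 29718$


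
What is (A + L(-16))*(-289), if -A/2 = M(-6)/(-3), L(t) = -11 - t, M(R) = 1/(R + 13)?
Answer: -30923/21 ≈ -1472.5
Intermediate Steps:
M(R) = 1/(13 + R)
A = 2/21 (A = -2/((13 - 6)*(-3)) = -2*(-1)/(7*3) = -2*(-1/21) = 2/21 ≈ 0.095238)
(A + L(-16))*(-289) = (2/21 + (-11 - 1*(-16)))*(-289) = (2/21 + (-11 + 16))*(-289) = (2/21 + 5)*(-289) = (107/21)*(-289) = -30923/21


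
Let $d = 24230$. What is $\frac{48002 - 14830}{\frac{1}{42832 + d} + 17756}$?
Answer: $\frac{2224580664}{1190752873} \approx 1.8682$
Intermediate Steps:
$\frac{48002 - 14830}{\frac{1}{42832 + d} + 17756} = \frac{48002 - 14830}{\frac{1}{42832 + 24230} + 17756} = \frac{33172}{\frac{1}{67062} + 17756} = \frac{33172}{\frac{1190752873}{67062}} = 33172 \cdot \frac{67062}{1190752873} = \frac{2224580664}{1190752873}$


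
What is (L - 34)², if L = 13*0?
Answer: 1156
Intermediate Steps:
L = 0
(L - 34)² = (0 - 34)² = (-34)² = 1156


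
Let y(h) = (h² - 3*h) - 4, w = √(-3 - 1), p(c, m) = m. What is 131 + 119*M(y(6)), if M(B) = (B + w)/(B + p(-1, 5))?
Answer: 4155/19 + 238*I/19 ≈ 218.68 + 12.526*I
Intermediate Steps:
w = 2*I (w = √(-4) = 2*I ≈ 2.0*I)
y(h) = -4 + h² - 3*h
M(B) = (B + 2*I)/(5 + B) (M(B) = (B + 2*I)/(B + 5) = (B + 2*I)/(5 + B))
131 + 119*M(y(6)) = 131 + 119*(((-4 + 6² - 3*6) + 2*I)/(5 + (-4 + 6² - 3*6))) = 131 + 119*(((-4 + 36 - 18) + 2*I)/(5 + (-4 + 36 - 18))) = 131 + 119*((14 + 2*I)/(5 + 14)) = 131 + 119*((14 + 2*I)/19) = 131 + 119*(14/19 + 2*I/19) = 131 + (1666/19 + 238*I/19) = 4155/19 + 238*I/19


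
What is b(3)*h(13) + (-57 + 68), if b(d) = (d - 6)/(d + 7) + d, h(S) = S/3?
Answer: 227/10 ≈ 22.700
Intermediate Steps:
h(S) = S/3 (h(S) = S*(1/3) = S/3)
b(d) = d + (-6 + d)/(7 + d) (b(d) = (-6 + d)/(7 + d) + d = d + (-6 + d)/(7 + d))
b(3)*h(13) + (-57 + 68) = ((-6 + 3**2 + 8*3)/(7 + 3))*((1/3)*13) + (-57 + 68) = ((-6 + 9 + 24)/10)*(13/3) + 11 = ((1/10)*27)*(13/3) + 11 = (27/10)*(13/3) + 11 = 117/10 + 11 = 227/10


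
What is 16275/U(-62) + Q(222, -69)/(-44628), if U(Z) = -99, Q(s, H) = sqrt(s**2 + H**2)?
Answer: -5425/33 - sqrt(6005)/14876 ≈ -164.40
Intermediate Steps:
Q(s, H) = sqrt(H**2 + s**2)
16275/U(-62) + Q(222, -69)/(-44628) = 16275/(-99) + sqrt((-69)**2 + 222**2)/(-44628) = 16275*(-1/99) + sqrt(4761 + 49284)*(-1/44628) = -5425/33 + sqrt(54045)*(-1/44628) = -5425/33 + (3*sqrt(6005))*(-1/44628) = -5425/33 - sqrt(6005)/14876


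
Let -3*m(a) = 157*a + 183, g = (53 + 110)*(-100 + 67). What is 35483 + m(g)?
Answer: 316923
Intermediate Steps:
g = -5379 (g = 163*(-33) = -5379)
m(a) = -61 - 157*a/3 (m(a) = -(157*a + 183)/3 = -(183 + 157*a)/3 = -61 - 157*a/3)
35483 + m(g) = 35483 + (-61 - 157/3*(-5379)) = 35483 + (-61 + 281501) = 35483 + 281440 = 316923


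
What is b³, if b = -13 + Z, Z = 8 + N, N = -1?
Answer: -216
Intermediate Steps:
Z = 7 (Z = 8 - 1 = 7)
b = -6 (b = -13 + 7 = -6)
b³ = (-6)³ = -216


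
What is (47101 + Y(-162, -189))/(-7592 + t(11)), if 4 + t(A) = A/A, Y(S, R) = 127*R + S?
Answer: -22936/7595 ≈ -3.0199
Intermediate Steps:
Y(S, R) = S + 127*R
t(A) = -3 (t(A) = -4 + A/A = -4 + 1 = -3)
(47101 + Y(-162, -189))/(-7592 + t(11)) = (47101 + (-162 + 127*(-189)))/(-7592 - 3) = (47101 + (-162 - 24003))/(-7595) = (47101 - 24165)*(-1/7595) = 22936*(-1/7595) = -22936/7595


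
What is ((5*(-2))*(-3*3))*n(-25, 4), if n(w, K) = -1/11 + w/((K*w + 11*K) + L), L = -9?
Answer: 3780/143 ≈ 26.434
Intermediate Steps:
n(w, K) = -1/11 + w/(-9 + 11*K + K*w) (n(w, K) = -1/11 + w/((K*w + 11*K) - 9) = -1*1/11 + w/((11*K + K*w) - 9) = -1/11 + w/(-9 + 11*K + K*w))
((5*(-2))*(-3*3))*n(-25, 4) = ((5*(-2))*(-3*3))*((9/11 - 25 - 1*4 - 1/11*4*(-25))/(-9 + 11*4 + 4*(-25))) = (-10*(-9))*((9/11 - 25 - 4 + 100/11)/(-9 + 44 - 100)) = 90*(-210/11/(-65)) = 90*(-1/65*(-210/11)) = 90*(42/143) = 3780/143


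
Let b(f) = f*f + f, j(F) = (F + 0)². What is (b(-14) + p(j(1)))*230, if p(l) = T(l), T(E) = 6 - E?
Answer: 43010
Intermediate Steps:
j(F) = F²
p(l) = 6 - l
b(f) = f + f² (b(f) = f² + f = f + f²)
(b(-14) + p(j(1)))*230 = (-14*(1 - 14) + (6 - 1*1²))*230 = (-14*(-13) + (6 - 1*1))*230 = (182 + (6 - 1))*230 = (182 + 5)*230 = 187*230 = 43010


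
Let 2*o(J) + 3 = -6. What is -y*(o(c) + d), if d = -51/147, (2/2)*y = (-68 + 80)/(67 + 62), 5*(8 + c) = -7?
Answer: 950/2107 ≈ 0.45088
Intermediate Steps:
c = -47/5 (c = -8 + (⅕)*(-7) = -8 - 7/5 = -47/5 ≈ -9.4000)
o(J) = -9/2 (o(J) = -3/2 + (½)*(-6) = -3/2 - 3 = -9/2)
y = 4/43 (y = (-68 + 80)/(67 + 62) = 12/129 = 12*(1/129) = 4/43 ≈ 0.093023)
d = -17/49 (d = -51*1/147 = -17/49 ≈ -0.34694)
-y*(o(c) + d) = -4*(-9/2 - 17/49)/43 = -4*(-475)/(43*98) = -1*(-950/2107) = 950/2107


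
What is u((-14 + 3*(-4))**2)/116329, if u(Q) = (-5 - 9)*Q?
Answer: -9464/116329 ≈ -0.081355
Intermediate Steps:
u(Q) = -14*Q
u((-14 + 3*(-4))**2)/116329 = -14*(-14 + 3*(-4))**2/116329 = -14*(-14 - 12)**2*(1/116329) = -14*(-26)**2*(1/116329) = -14*676*(1/116329) = -9464*1/116329 = -9464/116329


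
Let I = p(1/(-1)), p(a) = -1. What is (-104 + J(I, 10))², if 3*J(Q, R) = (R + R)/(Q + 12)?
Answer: 11641744/1089 ≈ 10690.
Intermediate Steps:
I = -1
J(Q, R) = 2*R/(3*(12 + Q)) (J(Q, R) = ((R + R)/(Q + 12))/3 = ((2*R)/(12 + Q))/3 = (2*R/(12 + Q))/3 = 2*R/(3*(12 + Q)))
(-104 + J(I, 10))² = (-104 + (⅔)*10/(12 - 1))² = (-104 + (⅔)*10/11)² = (-104 + (⅔)*10*(1/11))² = (-104 + 20/33)² = (-3412/33)² = 11641744/1089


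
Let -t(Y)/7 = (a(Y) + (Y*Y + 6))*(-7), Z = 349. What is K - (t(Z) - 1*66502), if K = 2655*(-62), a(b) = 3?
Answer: -6066798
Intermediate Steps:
K = -164610
t(Y) = 441 + 49*Y² (t(Y) = -7*(3 + (Y*Y + 6))*(-7) = -7*(3 + (Y² + 6))*(-7) = -7*(3 + (6 + Y²))*(-7) = -7*(9 + Y²)*(-7) = -7*(-63 - 7*Y²) = 441 + 49*Y²)
K - (t(Z) - 1*66502) = -164610 - ((441 + 49*349²) - 1*66502) = -164610 - ((441 + 49*121801) - 66502) = -164610 - ((441 + 5968249) - 66502) = -164610 - (5968690 - 66502) = -164610 - 1*5902188 = -164610 - 5902188 = -6066798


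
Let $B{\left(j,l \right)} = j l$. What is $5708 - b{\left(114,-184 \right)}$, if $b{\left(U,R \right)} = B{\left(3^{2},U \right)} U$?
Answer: $-111256$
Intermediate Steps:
$b{\left(U,R \right)} = 9 U^{2}$ ($b{\left(U,R \right)} = 3^{2} U U = 9 U U = 9 U^{2}$)
$5708 - b{\left(114,-184 \right)} = 5708 - 9 \cdot 114^{2} = 5708 - 9 \cdot 12996 = 5708 - 116964 = -111256$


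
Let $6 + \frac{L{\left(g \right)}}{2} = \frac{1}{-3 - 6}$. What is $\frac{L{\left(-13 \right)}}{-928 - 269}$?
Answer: $\frac{110}{10773} \approx 0.010211$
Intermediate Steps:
$L{\left(g \right)} = - \frac{110}{9}$ ($L{\left(g \right)} = -12 + \frac{2}{-3 - 6} = -12 + \frac{2}{-9} = -12 + 2 \left(- \frac{1}{9}\right) = -12 - \frac{2}{9} = - \frac{110}{9}$)
$\frac{L{\left(-13 \right)}}{-928 - 269} = - \frac{110}{9 \left(-928 - 269\right)} = - \frac{110}{9 \left(-1197\right)} = \left(- \frac{110}{9}\right) \left(- \frac{1}{1197}\right) = \frac{110}{10773}$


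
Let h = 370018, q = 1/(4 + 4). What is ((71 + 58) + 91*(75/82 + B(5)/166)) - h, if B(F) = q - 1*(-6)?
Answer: -20135001653/54448 ≈ -3.6980e+5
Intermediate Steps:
q = 1/8 ≈ 0.12500
B(F) = 49/8 (B(F) = 1/8 - 1*(-6) = 1/8 + 6 = 49/8)
((71 + 58) + 91*(75/82 + B(5)/166)) - h = ((71 + 58) + 91*(75/82 + (49/8)/166)) - 1*370018 = (129 + 91*(75*(1/82) + (49/8)*(1/166))) - 370018 = (129 + 91*(75/82 + 49/1328)) - 370018 = (129 + 91*(51809/54448)) - 370018 = (129 + 4714619/54448) - 370018 = 11738411/54448 - 370018 = -20135001653/54448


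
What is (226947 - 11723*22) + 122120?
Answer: 91161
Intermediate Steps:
(226947 - 11723*22) + 122120 = (226947 - 257906) + 122120 = -30959 + 122120 = 91161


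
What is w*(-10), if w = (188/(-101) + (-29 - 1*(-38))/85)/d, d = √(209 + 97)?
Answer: 15071*√34/87567 ≈ 1.0036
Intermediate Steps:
d = 3*√34 (d = √306 = 3*√34 ≈ 17.493)
w = -15071*√34/875670 (w = (188/(-101) + (-29 - 1*(-38))/85)/((3*√34)) = (188*(-1/101) + (-29 + 38)*(1/85))*(√34/102) = (-188/101 + 9*(1/85))*(√34/102) = (-188/101 + 9/85)*(√34/102) = -15071*√34/875670 ≈ -0.10036)
w*(-10) = -15071*√34/875670*(-10) = 15071*√34/87567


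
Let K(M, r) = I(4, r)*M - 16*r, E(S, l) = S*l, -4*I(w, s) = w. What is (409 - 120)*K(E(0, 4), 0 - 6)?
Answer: 27744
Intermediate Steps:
I(w, s) = -w/4
K(M, r) = -M - 16*r (K(M, r) = (-¼*4)*M - 16*r = -M - 16*r)
(409 - 120)*K(E(0, 4), 0 - 6) = (409 - 120)*(-0*4 - 16*(0 - 6)) = 289*(-1*0 - 16*(-6)) = 289*(0 + 96) = 289*96 = 27744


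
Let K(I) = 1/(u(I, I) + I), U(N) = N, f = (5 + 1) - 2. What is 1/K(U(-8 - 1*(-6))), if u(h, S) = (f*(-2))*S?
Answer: 14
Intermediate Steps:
f = 4 (f = 6 - 2 = 4)
u(h, S) = -8*S (u(h, S) = (4*(-2))*S = -8*S)
K(I) = -1/(7*I) (K(I) = 1/(-8*I + I) = 1/(-7*I) = -1/(7*I))
1/K(U(-8 - 1*(-6))) = 1/(-1/(7*(-8 - 1*(-6)))) = 1/(-1/(7*(-8 + 6))) = 1/(-1/7/(-2)) = 1/(-1/7*(-1/2)) = 1/(1/14) = 14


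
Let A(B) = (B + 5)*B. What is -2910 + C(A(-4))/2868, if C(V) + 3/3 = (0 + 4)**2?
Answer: -2781955/956 ≈ -2910.0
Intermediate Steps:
A(B) = B*(5 + B) (A(B) = (5 + B)*B = B*(5 + B))
C(V) = 15 (C(V) = -1 + (0 + 4)**2 = -1 + 4**2 = -1 + 16 = 15)
-2910 + C(A(-4))/2868 = -2910 + 15/2868 = -2910 + 15*(1/2868) = -2910 + 5/956 = -2781955/956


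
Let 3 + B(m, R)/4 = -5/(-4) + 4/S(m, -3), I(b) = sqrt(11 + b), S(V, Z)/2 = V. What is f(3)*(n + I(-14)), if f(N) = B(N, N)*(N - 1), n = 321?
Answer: -2782 - 26*I*sqrt(3)/3 ≈ -2782.0 - 15.011*I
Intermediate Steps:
S(V, Z) = 2*V
B(m, R) = -7 + 8/m (B(m, R) = -12 + 4*(-5/(-4) + 4/((2*m))) = -12 + 4*(-5*(-1/4) + 4*(1/(2*m))) = -12 + 4*(5/4 + 2/m) = -12 + (5 + 8/m) = -7 + 8/m)
f(N) = (-1 + N)*(-7 + 8/N) (f(N) = (-7 + 8/N)*(N - 1) = (-7 + 8/N)*(-1 + N) = (-1 + N)*(-7 + 8/N))
f(3)*(n + I(-14)) = (15 - 8/3 - 7*3)*(321 + sqrt(11 - 14)) = (15 - 8*1/3 - 21)*(321 + sqrt(-3)) = (15 - 8/3 - 21)*(321 + I*sqrt(3)) = -26*(321 + I*sqrt(3))/3 = -2782 - 26*I*sqrt(3)/3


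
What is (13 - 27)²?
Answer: 196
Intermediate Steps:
(13 - 27)² = (-14)² = 196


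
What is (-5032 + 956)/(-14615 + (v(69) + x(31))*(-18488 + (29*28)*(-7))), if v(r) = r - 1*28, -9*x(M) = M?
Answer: 36684/8301671 ≈ 0.0044189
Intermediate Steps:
x(M) = -M/9
v(r) = -28 + r (v(r) = r - 28 = -28 + r)
(-5032 + 956)/(-14615 + (v(69) + x(31))*(-18488 + (29*28)*(-7))) = (-5032 + 956)/(-14615 + ((-28 + 69) - ⅑*31)*(-18488 + (29*28)*(-7))) = -4076/(-14615 + (41 - 31/9)*(-18488 + 812*(-7))) = -4076/(-14615 + 338*(-18488 - 5684)/9) = -4076/(-14615 + (338/9)*(-24172)) = -4076/(-14615 - 8170136/9) = -4076/(-8301671/9) = -4076*(-9/8301671) = 36684/8301671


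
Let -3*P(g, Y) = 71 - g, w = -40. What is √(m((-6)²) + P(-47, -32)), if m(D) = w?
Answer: I*√714/3 ≈ 8.9069*I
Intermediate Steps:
P(g, Y) = -71/3 + g/3 (P(g, Y) = -(71 - g)/3 = -71/3 + g/3)
m(D) = -40
√(m((-6)²) + P(-47, -32)) = √(-40 + (-71/3 + (⅓)*(-47))) = √(-40 + (-71/3 - 47/3)) = √(-40 - 118/3) = √(-238/3) = I*√714/3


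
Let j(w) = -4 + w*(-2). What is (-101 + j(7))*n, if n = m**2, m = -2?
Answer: -476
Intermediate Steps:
j(w) = -4 - 2*w
n = 4 (n = (-2)**2 = 4)
(-101 + j(7))*n = (-101 + (-4 - 2*7))*4 = (-101 + (-4 - 14))*4 = (-101 - 18)*4 = -119*4 = -476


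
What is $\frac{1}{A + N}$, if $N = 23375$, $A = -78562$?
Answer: $- \frac{1}{55187} \approx -1.812 \cdot 10^{-5}$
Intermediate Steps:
$\frac{1}{A + N} = \frac{1}{-78562 + 23375} = \frac{1}{-55187} = - \frac{1}{55187}$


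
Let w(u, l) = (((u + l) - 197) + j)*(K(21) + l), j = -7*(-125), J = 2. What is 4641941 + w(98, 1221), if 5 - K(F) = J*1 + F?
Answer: 7044332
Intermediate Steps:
j = 875
K(F) = 3 - F (K(F) = 5 - (2*1 + F) = 5 - (2 + F) = 5 + (-2 - F) = 3 - F)
w(u, l) = (-18 + l)*(678 + l + u) (w(u, l) = (((u + l) - 197) + 875)*((3 - 1*21) + l) = (((l + u) - 197) + 875)*((3 - 21) + l) = ((-197 + l + u) + 875)*(-18 + l) = (678 + l + u)*(-18 + l) = (-18 + l)*(678 + l + u))
4641941 + w(98, 1221) = 4641941 + (-12204 + 1221² - 18*98 + 660*1221 + 1221*98) = 4641941 + (-12204 + 1490841 - 1764 + 805860 + 119658) = 4641941 + 2402391 = 7044332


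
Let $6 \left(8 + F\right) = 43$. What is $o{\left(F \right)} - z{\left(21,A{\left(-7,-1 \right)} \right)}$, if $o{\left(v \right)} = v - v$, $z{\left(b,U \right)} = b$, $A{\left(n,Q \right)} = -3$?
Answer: $-21$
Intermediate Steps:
$F = - \frac{5}{6}$ ($F = -8 + \frac{1}{6} \cdot 43 = -8 + \frac{43}{6} = - \frac{5}{6} \approx -0.83333$)
$o{\left(v \right)} = 0$
$o{\left(F \right)} - z{\left(21,A{\left(-7,-1 \right)} \right)} = 0 - 21 = -21$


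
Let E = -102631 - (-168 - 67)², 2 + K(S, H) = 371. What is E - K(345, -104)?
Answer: -158225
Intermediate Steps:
K(S, H) = 369 (K(S, H) = -2 + 371 = 369)
E = -157856 (E = -102631 - 1*(-235)² = -102631 - 1*55225 = -102631 - 55225 = -157856)
E - K(345, -104) = -157856 - 1*369 = -157856 - 369 = -158225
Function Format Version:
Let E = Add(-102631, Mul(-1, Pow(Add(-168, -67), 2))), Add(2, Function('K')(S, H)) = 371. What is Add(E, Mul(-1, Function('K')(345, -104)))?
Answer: -158225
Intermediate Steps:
Function('K')(S, H) = 369 (Function('K')(S, H) = Add(-2, 371) = 369)
E = -157856 (E = Add(-102631, Mul(-1, Pow(-235, 2))) = Add(-102631, Mul(-1, 55225)) = Add(-102631, -55225) = -157856)
Add(E, Mul(-1, Function('K')(345, -104))) = Add(-157856, Mul(-1, 369)) = Add(-157856, -369) = -158225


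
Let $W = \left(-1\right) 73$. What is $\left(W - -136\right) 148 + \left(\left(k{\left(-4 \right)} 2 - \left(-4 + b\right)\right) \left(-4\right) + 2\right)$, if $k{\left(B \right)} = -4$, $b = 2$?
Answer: $9350$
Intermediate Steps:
$W = -73$
$\left(W - -136\right) 148 + \left(\left(k{\left(-4 \right)} 2 - \left(-4 + b\right)\right) \left(-4\right) + 2\right) = \left(-73 - -136\right) 148 + \left(\left(\left(-4\right) 2 + \left(4 - 2\right)\right) \left(-4\right) + 2\right) = \left(-73 + \left(30 + 106\right)\right) 148 + \left(\left(-8 + \left(4 - 2\right)\right) \left(-4\right) + 2\right) = \left(-73 + 136\right) 148 + \left(\left(-8 + 2\right) \left(-4\right) + 2\right) = 63 \cdot 148 + \left(\left(-6\right) \left(-4\right) + 2\right) = 9324 + \left(24 + 2\right) = 9324 + 26 = 9350$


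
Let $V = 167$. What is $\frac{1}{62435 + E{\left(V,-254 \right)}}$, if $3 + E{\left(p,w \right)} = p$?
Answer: $\frac{1}{62599} \approx 1.5975 \cdot 10^{-5}$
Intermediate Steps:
$E{\left(p,w \right)} = -3 + p$
$\frac{1}{62435 + E{\left(V,-254 \right)}} = \frac{1}{62435 + \left(-3 + 167\right)} = \frac{1}{62435 + 164} = \frac{1}{62599}$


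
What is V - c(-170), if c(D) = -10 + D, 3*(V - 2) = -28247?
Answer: -27701/3 ≈ -9233.7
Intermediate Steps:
V = -28241/3 (V = 2 + (1/3)*(-28247) = 2 - 28247/3 = -28241/3 ≈ -9413.7)
V - c(-170) = -28241/3 - (-10 - 170) = -28241/3 - 1*(-180) = -28241/3 + 180 = -27701/3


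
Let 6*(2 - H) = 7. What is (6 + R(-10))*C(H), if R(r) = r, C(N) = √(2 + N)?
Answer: -2*√102/3 ≈ -6.7330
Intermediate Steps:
H = ⅚ (H = 2 - ⅙*7 = 2 - 7/6 = ⅚ ≈ 0.83333)
(6 + R(-10))*C(H) = (6 - 10)*√(2 + ⅚) = -2*√102/3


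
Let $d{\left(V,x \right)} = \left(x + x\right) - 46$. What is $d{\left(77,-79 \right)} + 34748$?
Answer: $34544$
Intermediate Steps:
$d{\left(V,x \right)} = -46 + 2 x$ ($d{\left(V,x \right)} = 2 x - 46 = -46 + 2 x$)
$d{\left(77,-79 \right)} + 34748 = \left(-46 + 2 \left(-79\right)\right) + 34748 = \left(-46 - 158\right) + 34748 = -204 + 34748 = 34544$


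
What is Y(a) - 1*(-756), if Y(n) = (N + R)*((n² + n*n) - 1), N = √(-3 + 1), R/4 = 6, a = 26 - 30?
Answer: 1500 + 31*I*√2 ≈ 1500.0 + 43.841*I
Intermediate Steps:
a = -4
R = 24 (R = 4*6 = 24)
N = I*√2 (N = √(-2) = I*√2 ≈ 1.4142*I)
Y(n) = (-1 + 2*n²)*(24 + I*√2) (Y(n) = (I*√2 + 24)*((n² + n*n) - 1) = (24 + I*√2)*((n² + n²) - 1) = (24 + I*√2)*(2*n² - 1) = (24 + I*√2)*(-1 + 2*n²) = (-1 + 2*n²)*(24 + I*√2))
Y(a) - 1*(-756) = (-24 + 48*(-4)² - I*√2 + 2*I*√2*(-4)²) - 1*(-756) = (-24 + 48*16 - I*√2 + 2*I*√2*16) + 756 = (-24 + 768 - I*√2 + 32*I*√2) + 756 = (744 + 31*I*√2) + 756 = 1500 + 31*I*√2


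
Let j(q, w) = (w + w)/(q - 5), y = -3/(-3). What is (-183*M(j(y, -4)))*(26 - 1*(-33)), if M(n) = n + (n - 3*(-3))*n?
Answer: -259128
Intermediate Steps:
y = 1 (y = -3*(-1/3) = 1)
j(q, w) = 2*w/(-5 + q) (j(q, w) = (2*w)/(-5 + q) = 2*w/(-5 + q))
M(n) = n + n*(9 + n) (M(n) = n + (n + 9)*n = n + (9 + n)*n = n + n*(9 + n))
(-183*M(j(y, -4)))*(26 - 1*(-33)) = (-183*2*(-4)/(-5 + 1)*(10 + 2*(-4)/(-5 + 1)))*(26 - 1*(-33)) = (-183*2*(-4)/(-4)*(10 + 2*(-4)/(-4)))*(26 + 33) = -183*2*(-4)*(-1/4)*(10 + 2*(-4)*(-1/4))*59 = -366*(10 + 2)*59 = -366*12*59 = -183*24*59 = -4392*59 = -259128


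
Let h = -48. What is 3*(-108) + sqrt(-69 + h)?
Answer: -324 + 3*I*sqrt(13) ≈ -324.0 + 10.817*I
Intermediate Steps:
3*(-108) + sqrt(-69 + h) = 3*(-108) + sqrt(-69 - 48) = -324 + sqrt(-117) = -324 + 3*I*sqrt(13)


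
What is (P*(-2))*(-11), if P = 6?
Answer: 132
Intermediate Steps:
(P*(-2))*(-11) = (6*(-2))*(-11) = -12*(-11) = 132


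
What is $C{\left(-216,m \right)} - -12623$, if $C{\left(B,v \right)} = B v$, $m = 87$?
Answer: $-6169$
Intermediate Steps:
$C{\left(-216,m \right)} - -12623 = \left(-216\right) 87 - -12623 = -18792 + 12623 = -6169$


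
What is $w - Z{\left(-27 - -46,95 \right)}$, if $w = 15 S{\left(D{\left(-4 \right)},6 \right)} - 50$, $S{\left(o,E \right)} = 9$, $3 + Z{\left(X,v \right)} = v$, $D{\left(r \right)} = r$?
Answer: $-7$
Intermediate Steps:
$Z{\left(X,v \right)} = -3 + v$
$w = 85$ ($w = 15 \cdot 9 - 50 = 135 - 50 = 85$)
$w - Z{\left(-27 - -46,95 \right)} = 85 - \left(-3 + 95\right) = 85 - 92 = -7$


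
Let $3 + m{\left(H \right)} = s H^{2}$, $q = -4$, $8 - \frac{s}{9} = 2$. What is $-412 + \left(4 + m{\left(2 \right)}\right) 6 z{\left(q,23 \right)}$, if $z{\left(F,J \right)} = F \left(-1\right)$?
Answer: $4796$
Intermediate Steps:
$s = 54$ ($s = 72 - 18 = 54$)
$m{\left(H \right)} = -3 + 54 H^{2}$
$z{\left(F,J \right)} = - F$
$-412 + \left(4 + m{\left(2 \right)}\right) 6 z{\left(q,23 \right)} = -412 + \left(4 - \left(3 - 54 \cdot 2^{2}\right)\right) 6 \left(\left(-1\right) \left(-4\right)\right) = -412 + \left(4 + \left(-3 + 54 \cdot 4\right)\right) 6 \cdot 4 = -412 + \left(4 + \left(-3 + 216\right)\right) 6 \cdot 4 = -412 + \left(4 + 213\right) 6 \cdot 4 = -412 + 217 \cdot 6 \cdot 4 = -412 + 1302 \cdot 4 = -412 + 5208 = 4796$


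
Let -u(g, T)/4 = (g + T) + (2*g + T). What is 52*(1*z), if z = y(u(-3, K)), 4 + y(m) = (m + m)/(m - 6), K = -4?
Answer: -2912/31 ≈ -93.935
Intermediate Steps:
u(g, T) = -12*g - 8*T (u(g, T) = -4*((g + T) + (2*g + T)) = -4*((T + g) + (T + 2*g)) = -4*(2*T + 3*g) = -12*g - 8*T)
y(m) = -4 + 2*m/(-6 + m) (y(m) = -4 + (m + m)/(m - 6) = -4 + (2*m)/(-6 + m) = -4 + 2*m/(-6 + m))
z = -56/31 (z = 2*(12 - (-12*(-3) - 8*(-4)))/(-6 + (-12*(-3) - 8*(-4))) = 2*(12 - (36 + 32))/(-6 + (36 + 32)) = 2*(12 - 1*68)/(-6 + 68) = 2*(12 - 68)/62 = 2*(1/62)*(-56) = -56/31 ≈ -1.8065)
52*(1*z) = 52*(1*(-56/31)) = 52*(-56/31) = -2912/31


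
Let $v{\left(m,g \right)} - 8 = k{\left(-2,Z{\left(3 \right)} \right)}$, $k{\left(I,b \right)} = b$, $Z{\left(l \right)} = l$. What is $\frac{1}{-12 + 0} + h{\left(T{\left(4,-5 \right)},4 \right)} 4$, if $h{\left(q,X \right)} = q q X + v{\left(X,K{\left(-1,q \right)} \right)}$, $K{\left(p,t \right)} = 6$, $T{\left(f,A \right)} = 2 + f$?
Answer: $\frac{7439}{12} \approx 619.92$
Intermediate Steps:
$v{\left(m,g \right)} = 11$ ($v{\left(m,g \right)} = 8 + 3 = 11$)
$h{\left(q,X \right)} = 11 + X q^{2}$ ($h{\left(q,X \right)} = q q X + 11 = q^{2} X + 11 = X q^{2} + 11 = 11 + X q^{2}$)
$\frac{1}{-12 + 0} + h{\left(T{\left(4,-5 \right)},4 \right)} 4 = \frac{1}{-12 + 0} + \left(11 + 4 \left(2 + 4\right)^{2}\right) 4 = \frac{1}{-12} + \left(11 + 4 \cdot 6^{2}\right) 4 = - \frac{1}{12} + \left(11 + 4 \cdot 36\right) 4 = - \frac{1}{12} + \left(11 + 144\right) 4 = - \frac{1}{12} + 155 \cdot 4 = - \frac{1}{12} + 620 = \frac{7439}{12}$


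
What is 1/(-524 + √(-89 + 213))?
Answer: -131/68613 - √31/137226 ≈ -0.0019498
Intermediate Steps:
1/(-524 + √(-89 + 213)) = 1/(-524 + √124) = 1/(-524 + 2*√31)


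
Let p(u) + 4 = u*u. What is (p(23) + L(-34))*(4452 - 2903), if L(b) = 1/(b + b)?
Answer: 55297751/68 ≈ 8.1320e+5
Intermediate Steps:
L(b) = 1/(2*b)
p(u) = -4 + u² (p(u) = -4 + u*u = -4 + u²)
(p(23) + L(-34))*(4452 - 2903) = ((-4 + 23²) + (½)/(-34))*(4452 - 2903) = ((-4 + 529) + (½)*(-1/34))*1549 = (525 - 1/68)*1549 = (35699/68)*1549 = 55297751/68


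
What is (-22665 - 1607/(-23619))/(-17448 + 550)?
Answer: 267661514/199556931 ≈ 1.3413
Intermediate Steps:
(-22665 - 1607/(-23619))/(-17448 + 550) = (-22665 - 1607*(-1/23619))/(-16898) = (-22665 + 1607/23619)*(-1/16898) = -535323028/23619*(-1/16898) = 267661514/199556931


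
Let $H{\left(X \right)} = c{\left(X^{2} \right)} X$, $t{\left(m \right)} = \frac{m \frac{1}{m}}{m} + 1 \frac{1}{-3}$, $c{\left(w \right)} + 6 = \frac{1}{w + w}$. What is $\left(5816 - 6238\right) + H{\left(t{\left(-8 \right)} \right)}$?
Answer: $- \frac{18495}{44} \approx -420.34$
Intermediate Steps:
$c{\left(w \right)} = -6 + \frac{1}{2 w}$ ($c{\left(w \right)} = -6 + \frac{1}{w + w} = -6 + \frac{1}{2 w}$)
$t{\left(m \right)} = - \frac{1}{3} + \frac{1}{m}$ ($t{\left(m \right)} = 1 \frac{1}{m} + 1 \left(- \frac{1}{3}\right) = \frac{1}{m} - \frac{1}{3} = - \frac{1}{3} + \frac{1}{m}$)
$H{\left(X \right)} = X \left(-6 + \frac{1}{2 X^{2}}\right)$ ($H{\left(X \right)} = \left(-6 + \frac{1}{2 X^{2}}\right) X = X \left(-6 + \frac{1}{2 X^{2}}\right)$)
$\left(5816 - 6238\right) + H{\left(t{\left(-8 \right)} \right)} = \left(5816 - 6238\right) - \left(- \frac{\left(-24\right) \frac{1}{3 - -8}}{2} + 6 \cdot \frac{1}{3} \frac{1}{-8} \left(3 - -8\right)\right) = -422 - \left(- \frac{\left(-24\right) \frac{1}{3 + 8}}{2} + 6 \cdot \frac{1}{3} \left(- \frac{1}{8}\right) \left(3 + 8\right)\right) = -422 - \left(\frac{12}{11} + 6 \cdot \frac{1}{3} \left(- \frac{1}{8}\right) 11\right) = -422 + \left(\frac{1}{2 \left(- \frac{11}{24}\right)} - - \frac{11}{4}\right) = -422 + \left(\frac{1}{2} \left(- \frac{24}{11}\right) + \frac{11}{4}\right) = -422 + \left(- \frac{12}{11} + \frac{11}{4}\right) = -422 + \frac{73}{44} = - \frac{18495}{44}$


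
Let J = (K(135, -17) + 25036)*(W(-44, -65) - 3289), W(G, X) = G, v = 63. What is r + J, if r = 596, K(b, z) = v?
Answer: -83654371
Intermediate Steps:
K(b, z) = 63
J = -83654967 (J = (63 + 25036)*(-44 - 3289) = 25099*(-3333) = -83654967)
r + J = 596 - 83654967 = -83654371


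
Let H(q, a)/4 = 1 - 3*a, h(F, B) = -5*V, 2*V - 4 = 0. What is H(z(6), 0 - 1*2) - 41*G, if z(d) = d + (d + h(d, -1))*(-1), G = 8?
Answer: -300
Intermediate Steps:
V = 2 (V = 2 + (½)*0 = 2 + 0 = 2)
h(F, B) = -10 (h(F, B) = -5*2 = -10)
z(d) = 10 (z(d) = d + (d - 10)*(-1) = d + (-10 + d)*(-1) = d + (10 - d) = 10)
H(q, a) = 4 - 12*a (H(q, a) = 4*(1 - 3*a) = 4 - 12*a)
H(z(6), 0 - 1*2) - 41*G = (4 - 12*(0 - 1*2)) - 41*8 = (4 - 12*(0 - 2)) - 328 = (4 - 12*(-2)) - 328 = (4 + 24) - 328 = 28 - 328 = -300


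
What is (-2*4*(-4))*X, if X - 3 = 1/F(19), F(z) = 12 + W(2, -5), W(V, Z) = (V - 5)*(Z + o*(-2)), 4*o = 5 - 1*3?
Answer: 1456/15 ≈ 97.067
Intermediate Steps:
o = 1/2 (o = (5 - 1*3)/4 = (5 - 3)/4 = (1/4)*2 = 1/2 ≈ 0.50000)
W(V, Z) = (-1 + Z)*(-5 + V) (W(V, Z) = (V - 5)*(Z + (1/2)*(-2)) = (-5 + V)*(Z - 1) = (-5 + V)*(-1 + Z) = (-1 + Z)*(-5 + V))
F(z) = 30 (F(z) = 12 + (5 - 1*2 - 5*(-5) + 2*(-5)) = 12 + (5 - 2 + 25 - 10) = 12 + 18 = 30)
X = 91/30 (X = 3 + 1/30 = 91/30 ≈ 3.0333)
(-2*4*(-4))*X = (-2*4*(-4))*(91/30) = -8*(-4)*(91/30) = 32*(91/30) = 1456/15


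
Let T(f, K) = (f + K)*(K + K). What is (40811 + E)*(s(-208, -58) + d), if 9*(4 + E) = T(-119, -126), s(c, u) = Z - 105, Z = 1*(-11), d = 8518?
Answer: 400498134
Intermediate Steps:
Z = -11
T(f, K) = 2*K*(K + f) (T(f, K) = (K + f)*(2*K) = 2*K*(K + f))
s(c, u) = -116 (s(c, u) = -11 - 105 = -116)
E = 6856 (E = -4 + (2*(-126)*(-126 - 119))/9 = -4 + (2*(-126)*(-245))/9 = -4 + (⅑)*61740 = -4 + 6860 = 6856)
(40811 + E)*(s(-208, -58) + d) = (40811 + 6856)*(-116 + 8518) = 47667*8402 = 400498134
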